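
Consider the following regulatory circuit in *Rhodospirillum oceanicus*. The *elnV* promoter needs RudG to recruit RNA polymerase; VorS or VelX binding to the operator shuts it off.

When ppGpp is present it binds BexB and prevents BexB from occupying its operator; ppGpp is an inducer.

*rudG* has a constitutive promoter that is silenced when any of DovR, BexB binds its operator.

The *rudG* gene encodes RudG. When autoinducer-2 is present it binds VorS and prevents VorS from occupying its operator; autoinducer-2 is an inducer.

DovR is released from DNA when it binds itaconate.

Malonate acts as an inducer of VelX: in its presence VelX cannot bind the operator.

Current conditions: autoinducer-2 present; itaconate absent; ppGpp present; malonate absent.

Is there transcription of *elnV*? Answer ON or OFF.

Autoinducer-2 is present, so VorS is inactive.
Itaconate is absent, so DovR is active.
ppGpp is present, so BexB is inactive.
With repressor DovR bound, *rudG* is not transcribed.
So RudG is not produced.
Malonate is absent, so VelX is active.
With repressor VelX bound, *elnV* is not transcribed.

OFF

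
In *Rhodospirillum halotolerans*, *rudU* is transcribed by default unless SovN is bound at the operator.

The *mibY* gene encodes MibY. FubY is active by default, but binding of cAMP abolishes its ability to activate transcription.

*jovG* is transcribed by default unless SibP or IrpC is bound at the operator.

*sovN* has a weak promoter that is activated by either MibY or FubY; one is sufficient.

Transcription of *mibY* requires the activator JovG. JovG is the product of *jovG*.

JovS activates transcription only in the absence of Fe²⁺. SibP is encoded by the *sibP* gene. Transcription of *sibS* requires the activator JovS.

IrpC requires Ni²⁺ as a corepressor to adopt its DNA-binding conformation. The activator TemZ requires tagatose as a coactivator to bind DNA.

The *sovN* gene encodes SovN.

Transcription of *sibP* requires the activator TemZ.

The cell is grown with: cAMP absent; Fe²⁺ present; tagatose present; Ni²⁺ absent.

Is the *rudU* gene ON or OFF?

Tagatose is present, so TemZ is active.
No repressor is bound and TemZ is active, so *sibP* is transcribed.
So SibP is produced and active.
Ni²⁺ is absent, so IrpC is inactive.
With repressor SibP bound, *jovG* is not transcribed.
So JovG is not produced.
Required activator JovG is absent, so *mibY* is not transcribed.
So MibY is not produced.
cAMP is absent, so FubY is active.
Activator FubY is present, so *sovN* is transcribed.
So SovN is produced and active.
With repressor SovN bound, *rudU* is not transcribed.

OFF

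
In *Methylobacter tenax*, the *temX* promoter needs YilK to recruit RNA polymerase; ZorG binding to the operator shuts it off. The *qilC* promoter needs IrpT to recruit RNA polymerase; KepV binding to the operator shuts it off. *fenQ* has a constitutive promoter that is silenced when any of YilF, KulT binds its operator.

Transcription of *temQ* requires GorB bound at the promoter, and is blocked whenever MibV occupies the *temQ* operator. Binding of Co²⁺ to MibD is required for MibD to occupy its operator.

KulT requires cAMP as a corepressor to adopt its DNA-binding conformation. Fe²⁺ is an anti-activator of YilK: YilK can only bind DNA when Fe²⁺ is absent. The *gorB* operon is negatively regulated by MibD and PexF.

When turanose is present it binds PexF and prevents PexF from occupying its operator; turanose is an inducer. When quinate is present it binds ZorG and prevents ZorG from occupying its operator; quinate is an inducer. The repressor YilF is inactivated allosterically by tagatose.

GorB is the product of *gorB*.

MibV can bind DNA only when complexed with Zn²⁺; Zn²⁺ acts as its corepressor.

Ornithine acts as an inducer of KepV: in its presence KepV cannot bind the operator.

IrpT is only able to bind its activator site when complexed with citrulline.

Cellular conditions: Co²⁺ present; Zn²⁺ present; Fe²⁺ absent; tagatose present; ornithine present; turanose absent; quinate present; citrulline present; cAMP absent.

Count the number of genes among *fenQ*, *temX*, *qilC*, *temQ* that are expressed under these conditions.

3

Tagatose is present, so YilF is inactive.
cAMP is absent, so KulT is inactive.
With no repressor bound, *fenQ* is transcribed.
→ *fenQ* is ON.
Fe²⁺ is absent, so YilK is active.
Quinate is present, so ZorG is inactive.
No repressor is bound and YilK is active, so *temX* is transcribed.
→ *temX* is ON.
Ornithine is present, so KepV is inactive.
Citrulline is present, so IrpT is active.
No repressor is bound and IrpT is active, so *qilC* is transcribed.
→ *qilC* is ON.
Co²⁺ is present, so MibD is active.
Turanose is absent, so PexF is active.
With repressor MibD bound, *gorB* is not transcribed.
So GorB is not produced.
Zn²⁺ is present, so MibV is active.
With repressor MibV bound, *temQ* is not transcribed.
→ *temQ* is OFF.
3 of the 4 genes are transcribed.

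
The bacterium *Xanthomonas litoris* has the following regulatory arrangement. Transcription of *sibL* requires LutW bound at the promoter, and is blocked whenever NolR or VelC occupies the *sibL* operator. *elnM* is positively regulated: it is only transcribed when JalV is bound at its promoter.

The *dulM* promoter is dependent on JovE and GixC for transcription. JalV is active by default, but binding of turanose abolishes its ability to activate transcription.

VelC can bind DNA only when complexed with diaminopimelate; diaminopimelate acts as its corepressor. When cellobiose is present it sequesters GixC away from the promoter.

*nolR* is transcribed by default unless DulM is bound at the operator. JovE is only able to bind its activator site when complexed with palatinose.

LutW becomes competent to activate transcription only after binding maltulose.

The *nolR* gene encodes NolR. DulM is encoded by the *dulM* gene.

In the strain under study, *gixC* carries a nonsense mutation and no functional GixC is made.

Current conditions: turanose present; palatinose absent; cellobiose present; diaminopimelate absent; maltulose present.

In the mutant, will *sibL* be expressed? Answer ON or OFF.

Maltulose is present, so LutW is active.
Palatinose is absent, so JovE is inactive.
GixC is non-functional in this strain, so it has no effect.
Required activator JovE is absent, so *dulM* is not transcribed.
So DulM is not produced.
With no repressor bound, *nolR* is transcribed.
So NolR is produced and active.
Diaminopimelate is absent, so VelC is inactive.
With repressor NolR bound, *sibL* is not transcribed.

OFF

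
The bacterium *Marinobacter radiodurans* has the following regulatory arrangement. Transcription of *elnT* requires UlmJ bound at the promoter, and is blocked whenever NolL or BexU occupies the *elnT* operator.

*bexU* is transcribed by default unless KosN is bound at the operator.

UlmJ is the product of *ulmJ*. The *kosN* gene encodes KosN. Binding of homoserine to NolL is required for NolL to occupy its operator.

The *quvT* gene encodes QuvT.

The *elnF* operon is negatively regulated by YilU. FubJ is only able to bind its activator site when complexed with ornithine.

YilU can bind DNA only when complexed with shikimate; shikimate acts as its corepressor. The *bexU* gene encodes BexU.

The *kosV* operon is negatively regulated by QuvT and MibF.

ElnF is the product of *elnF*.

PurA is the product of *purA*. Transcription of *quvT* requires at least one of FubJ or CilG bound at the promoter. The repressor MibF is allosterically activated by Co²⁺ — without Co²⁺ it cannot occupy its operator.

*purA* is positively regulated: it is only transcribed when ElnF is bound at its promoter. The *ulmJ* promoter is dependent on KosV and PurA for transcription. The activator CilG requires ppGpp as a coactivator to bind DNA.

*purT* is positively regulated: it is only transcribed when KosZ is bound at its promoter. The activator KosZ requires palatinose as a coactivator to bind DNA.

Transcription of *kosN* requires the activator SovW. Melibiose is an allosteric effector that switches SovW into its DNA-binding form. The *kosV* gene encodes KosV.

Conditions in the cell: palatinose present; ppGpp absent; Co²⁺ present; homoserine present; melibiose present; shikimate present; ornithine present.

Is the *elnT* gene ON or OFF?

Ornithine is present, so FubJ is active.
ppGpp is absent, so CilG is inactive.
Activator FubJ is present, so *quvT* is transcribed.
So QuvT is produced and active.
Co²⁺ is present, so MibF is active.
With repressor QuvT bound, *kosV* is not transcribed.
So KosV is not produced.
Shikimate is present, so YilU is active.
With repressor YilU bound, *elnF* is not transcribed.
So ElnF is not produced.
Required activator ElnF is absent, so *purA* is not transcribed.
So PurA is not produced.
Required activator KosV is absent, so *ulmJ* is not transcribed.
So UlmJ is not produced.
Homoserine is present, so NolL is active.
Melibiose is present, so SovW is active.
No repressor is bound and SovW is active, so *kosN* is transcribed.
So KosN is produced and active.
With repressor KosN bound, *bexU* is not transcribed.
So BexU is not produced.
With repressor NolL bound, *elnT* is not transcribed.

OFF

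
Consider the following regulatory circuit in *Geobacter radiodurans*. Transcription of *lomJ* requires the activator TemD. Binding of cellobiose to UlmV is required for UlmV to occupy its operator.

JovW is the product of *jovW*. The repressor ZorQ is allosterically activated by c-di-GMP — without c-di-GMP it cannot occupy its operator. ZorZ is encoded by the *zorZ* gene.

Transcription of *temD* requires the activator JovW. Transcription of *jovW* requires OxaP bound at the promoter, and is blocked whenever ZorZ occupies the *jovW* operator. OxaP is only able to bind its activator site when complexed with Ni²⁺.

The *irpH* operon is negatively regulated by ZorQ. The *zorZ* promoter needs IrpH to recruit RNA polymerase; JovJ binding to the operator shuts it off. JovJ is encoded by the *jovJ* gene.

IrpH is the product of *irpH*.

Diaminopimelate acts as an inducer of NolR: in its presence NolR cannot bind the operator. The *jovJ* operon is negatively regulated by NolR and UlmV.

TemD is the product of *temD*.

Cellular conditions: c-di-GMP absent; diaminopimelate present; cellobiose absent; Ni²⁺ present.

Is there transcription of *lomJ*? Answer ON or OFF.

c-di-GMP is absent, so ZorQ is inactive.
With no repressor bound, *irpH* is transcribed.
So IrpH is produced and active.
Diaminopimelate is present, so NolR is inactive.
Cellobiose is absent, so UlmV is inactive.
With no repressor bound, *jovJ* is transcribed.
So JovJ is produced and active.
With repressor JovJ bound, *zorZ* is not transcribed.
So ZorZ is not produced.
Ni²⁺ is present, so OxaP is active.
No repressor is bound and OxaP is active, so *jovW* is transcribed.
So JovW is produced and active.
No repressor is bound and JovW is active, so *temD* is transcribed.
So TemD is produced and active.
No repressor is bound and TemD is active, so *lomJ* is transcribed.

ON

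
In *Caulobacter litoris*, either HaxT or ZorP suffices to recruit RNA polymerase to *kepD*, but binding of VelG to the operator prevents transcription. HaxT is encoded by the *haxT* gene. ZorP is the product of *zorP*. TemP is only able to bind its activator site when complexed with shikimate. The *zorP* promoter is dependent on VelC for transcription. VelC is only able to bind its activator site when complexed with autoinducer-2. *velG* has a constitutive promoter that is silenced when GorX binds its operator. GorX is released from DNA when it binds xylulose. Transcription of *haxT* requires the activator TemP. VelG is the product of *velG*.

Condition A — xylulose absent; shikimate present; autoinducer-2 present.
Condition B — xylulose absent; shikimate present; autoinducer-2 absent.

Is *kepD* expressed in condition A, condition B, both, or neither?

both

Condition A:
Xylulose is absent, so GorX is active.
With repressor GorX bound, *velG* is not transcribed.
So VelG is not produced.
Shikimate is present, so TemP is active.
No repressor is bound and TemP is active, so *haxT* is transcribed.
So HaxT is produced and active.
Autoinducer-2 is present, so VelC is active.
No repressor is bound and VelC is active, so *zorP* is transcribed.
So ZorP is produced and active.
Activator HaxT is present, so *kepD* is transcribed.
→ *kepD* is ON in A.
Condition B:
Xylulose is absent, so GorX is active.
With repressor GorX bound, *velG* is not transcribed.
So VelG is not produced.
Shikimate is present, so TemP is active.
No repressor is bound and TemP is active, so *haxT* is transcribed.
So HaxT is produced and active.
Autoinducer-2 is absent, so VelC is inactive.
Required activator VelC is absent, so *zorP* is not transcribed.
So ZorP is not produced.
Activator HaxT is present, so *kepD* is transcribed.
→ *kepD* is ON in B.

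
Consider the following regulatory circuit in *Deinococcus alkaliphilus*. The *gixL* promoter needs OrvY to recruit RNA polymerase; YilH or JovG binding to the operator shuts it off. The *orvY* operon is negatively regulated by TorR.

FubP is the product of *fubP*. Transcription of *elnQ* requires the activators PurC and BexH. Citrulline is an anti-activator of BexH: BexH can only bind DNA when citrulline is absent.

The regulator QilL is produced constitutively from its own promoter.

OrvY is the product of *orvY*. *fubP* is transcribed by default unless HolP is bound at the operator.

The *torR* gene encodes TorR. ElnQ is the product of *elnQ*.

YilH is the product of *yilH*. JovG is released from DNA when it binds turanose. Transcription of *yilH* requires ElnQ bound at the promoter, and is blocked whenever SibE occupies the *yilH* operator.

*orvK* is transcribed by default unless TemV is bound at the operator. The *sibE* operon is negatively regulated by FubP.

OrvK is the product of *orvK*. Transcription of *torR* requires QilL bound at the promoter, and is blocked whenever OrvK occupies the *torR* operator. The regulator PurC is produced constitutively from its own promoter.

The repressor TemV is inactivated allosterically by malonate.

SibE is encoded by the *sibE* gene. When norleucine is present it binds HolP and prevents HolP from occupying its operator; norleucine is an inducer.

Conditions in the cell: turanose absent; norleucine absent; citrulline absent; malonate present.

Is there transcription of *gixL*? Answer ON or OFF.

OFF

Norleucine is absent, so HolP is active.
With repressor HolP bound, *fubP* is not transcribed.
So FubP is not produced.
With no repressor bound, *sibE* is transcribed.
So SibE is produced and active.
PurC is produced constitutively and is active.
Citrulline is absent, so BexH is active.
No repressor is bound and PurC and BexH are active, so *elnQ* is transcribed.
So ElnQ is produced and active.
With repressor SibE bound, *yilH* is not transcribed.
So YilH is not produced.
Turanose is absent, so JovG is active.
QilL is produced constitutively and is active.
Malonate is present, so TemV is inactive.
With no repressor bound, *orvK* is transcribed.
So OrvK is produced and active.
With repressor OrvK bound, *torR* is not transcribed.
So TorR is not produced.
With no repressor bound, *orvY* is transcribed.
So OrvY is produced and active.
With repressor JovG bound, *gixL* is not transcribed.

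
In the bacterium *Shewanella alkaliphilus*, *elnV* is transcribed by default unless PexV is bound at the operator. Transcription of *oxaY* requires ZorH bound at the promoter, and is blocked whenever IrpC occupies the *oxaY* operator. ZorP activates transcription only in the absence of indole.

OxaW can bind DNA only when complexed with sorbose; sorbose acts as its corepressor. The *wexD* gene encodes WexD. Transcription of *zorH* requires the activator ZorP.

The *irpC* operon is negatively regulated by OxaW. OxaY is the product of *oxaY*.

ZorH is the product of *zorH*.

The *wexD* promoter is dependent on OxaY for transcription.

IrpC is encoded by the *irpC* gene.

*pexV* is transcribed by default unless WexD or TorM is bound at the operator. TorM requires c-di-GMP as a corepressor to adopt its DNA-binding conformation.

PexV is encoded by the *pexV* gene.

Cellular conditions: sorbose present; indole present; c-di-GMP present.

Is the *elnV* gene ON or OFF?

Indole is present, so ZorP is inactive.
Required activator ZorP is absent, so *zorH* is not transcribed.
So ZorH is not produced.
Sorbose is present, so OxaW is active.
With repressor OxaW bound, *irpC* is not transcribed.
So IrpC is not produced.
Required activator ZorH is absent, so *oxaY* is not transcribed.
So OxaY is not produced.
Required activator OxaY is absent, so *wexD* is not transcribed.
So WexD is not produced.
c-di-GMP is present, so TorM is active.
With repressor TorM bound, *pexV* is not transcribed.
So PexV is not produced.
With no repressor bound, *elnV* is transcribed.

ON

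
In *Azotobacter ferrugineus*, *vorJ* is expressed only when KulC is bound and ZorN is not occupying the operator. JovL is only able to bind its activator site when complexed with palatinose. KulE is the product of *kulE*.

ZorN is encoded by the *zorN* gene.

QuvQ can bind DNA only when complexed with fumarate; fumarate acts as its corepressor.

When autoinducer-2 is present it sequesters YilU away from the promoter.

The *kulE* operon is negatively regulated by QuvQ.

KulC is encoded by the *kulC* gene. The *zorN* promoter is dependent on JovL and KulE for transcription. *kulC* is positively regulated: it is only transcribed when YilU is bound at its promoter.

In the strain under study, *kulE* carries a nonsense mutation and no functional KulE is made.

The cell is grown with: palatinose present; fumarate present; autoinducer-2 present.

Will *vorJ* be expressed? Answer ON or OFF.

Palatinose is present, so JovL is active.
KulE is non-functional in this strain, so it has no effect.
Required activator KulE is absent, so *zorN* is not transcribed.
So ZorN is not produced.
Autoinducer-2 is present, so YilU is inactive.
Required activator YilU is absent, so *kulC* is not transcribed.
So KulC is not produced.
Required activator KulC is absent, so *vorJ* is not transcribed.

OFF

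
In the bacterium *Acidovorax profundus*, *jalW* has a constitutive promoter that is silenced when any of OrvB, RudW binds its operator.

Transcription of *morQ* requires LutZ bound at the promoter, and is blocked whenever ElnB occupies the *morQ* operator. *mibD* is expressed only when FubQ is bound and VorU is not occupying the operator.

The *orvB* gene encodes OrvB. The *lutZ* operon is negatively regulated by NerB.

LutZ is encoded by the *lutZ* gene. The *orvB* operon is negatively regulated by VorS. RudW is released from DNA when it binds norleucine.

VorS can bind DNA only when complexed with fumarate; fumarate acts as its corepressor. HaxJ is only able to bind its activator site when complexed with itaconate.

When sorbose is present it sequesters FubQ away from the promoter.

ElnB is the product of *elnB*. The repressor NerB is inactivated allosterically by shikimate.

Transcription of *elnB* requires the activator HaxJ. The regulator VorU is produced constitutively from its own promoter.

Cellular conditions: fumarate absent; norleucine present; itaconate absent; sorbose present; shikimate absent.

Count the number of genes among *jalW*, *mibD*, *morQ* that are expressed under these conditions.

0

Fumarate is absent, so VorS is inactive.
With no repressor bound, *orvB* is transcribed.
So OrvB is produced and active.
Norleucine is present, so RudW is inactive.
With repressor OrvB bound, *jalW* is not transcribed.
→ *jalW* is OFF.
Sorbose is present, so FubQ is inactive.
VorU is produced constitutively and is active.
With repressor VorU bound, *mibD* is not transcribed.
→ *mibD* is OFF.
Shikimate is absent, so NerB is active.
With repressor NerB bound, *lutZ* is not transcribed.
So LutZ is not produced.
Itaconate is absent, so HaxJ is inactive.
Required activator HaxJ is absent, so *elnB* is not transcribed.
So ElnB is not produced.
Required activator LutZ is absent, so *morQ* is not transcribed.
→ *morQ* is OFF.
0 of the 3 genes are transcribed.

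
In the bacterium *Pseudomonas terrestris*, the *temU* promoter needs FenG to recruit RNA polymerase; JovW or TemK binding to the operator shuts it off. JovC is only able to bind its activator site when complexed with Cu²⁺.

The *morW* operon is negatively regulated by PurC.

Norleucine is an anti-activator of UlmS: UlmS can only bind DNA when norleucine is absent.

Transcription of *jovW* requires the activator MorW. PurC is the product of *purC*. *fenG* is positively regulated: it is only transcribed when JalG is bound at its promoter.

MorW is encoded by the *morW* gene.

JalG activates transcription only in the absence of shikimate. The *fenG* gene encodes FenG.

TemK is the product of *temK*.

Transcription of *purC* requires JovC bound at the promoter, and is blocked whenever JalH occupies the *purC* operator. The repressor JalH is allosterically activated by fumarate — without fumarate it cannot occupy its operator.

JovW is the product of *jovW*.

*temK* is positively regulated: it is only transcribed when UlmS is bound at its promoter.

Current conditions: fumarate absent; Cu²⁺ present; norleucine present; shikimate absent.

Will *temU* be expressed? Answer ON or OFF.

Cu²⁺ is present, so JovC is active.
Fumarate is absent, so JalH is inactive.
No repressor is bound and JovC is active, so *purC* is transcribed.
So PurC is produced and active.
With repressor PurC bound, *morW* is not transcribed.
So MorW is not produced.
Required activator MorW is absent, so *jovW* is not transcribed.
So JovW is not produced.
Shikimate is absent, so JalG is active.
No repressor is bound and JalG is active, so *fenG* is transcribed.
So FenG is produced and active.
Norleucine is present, so UlmS is inactive.
Required activator UlmS is absent, so *temK* is not transcribed.
So TemK is not produced.
No repressor is bound and FenG is active, so *temU* is transcribed.

ON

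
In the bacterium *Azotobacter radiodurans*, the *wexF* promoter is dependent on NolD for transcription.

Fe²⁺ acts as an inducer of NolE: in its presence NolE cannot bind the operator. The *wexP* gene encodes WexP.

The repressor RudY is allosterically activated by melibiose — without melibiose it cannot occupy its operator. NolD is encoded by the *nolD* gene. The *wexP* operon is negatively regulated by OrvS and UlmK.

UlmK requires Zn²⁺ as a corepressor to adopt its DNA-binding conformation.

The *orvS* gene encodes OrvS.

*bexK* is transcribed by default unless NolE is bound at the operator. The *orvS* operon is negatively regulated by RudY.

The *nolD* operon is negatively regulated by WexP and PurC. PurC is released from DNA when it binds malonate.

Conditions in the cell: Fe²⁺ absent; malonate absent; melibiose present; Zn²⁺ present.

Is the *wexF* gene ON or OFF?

Melibiose is present, so RudY is active.
With repressor RudY bound, *orvS* is not transcribed.
So OrvS is not produced.
Zn²⁺ is present, so UlmK is active.
With repressor UlmK bound, *wexP* is not transcribed.
So WexP is not produced.
Malonate is absent, so PurC is active.
With repressor PurC bound, *nolD* is not transcribed.
So NolD is not produced.
Required activator NolD is absent, so *wexF* is not transcribed.

OFF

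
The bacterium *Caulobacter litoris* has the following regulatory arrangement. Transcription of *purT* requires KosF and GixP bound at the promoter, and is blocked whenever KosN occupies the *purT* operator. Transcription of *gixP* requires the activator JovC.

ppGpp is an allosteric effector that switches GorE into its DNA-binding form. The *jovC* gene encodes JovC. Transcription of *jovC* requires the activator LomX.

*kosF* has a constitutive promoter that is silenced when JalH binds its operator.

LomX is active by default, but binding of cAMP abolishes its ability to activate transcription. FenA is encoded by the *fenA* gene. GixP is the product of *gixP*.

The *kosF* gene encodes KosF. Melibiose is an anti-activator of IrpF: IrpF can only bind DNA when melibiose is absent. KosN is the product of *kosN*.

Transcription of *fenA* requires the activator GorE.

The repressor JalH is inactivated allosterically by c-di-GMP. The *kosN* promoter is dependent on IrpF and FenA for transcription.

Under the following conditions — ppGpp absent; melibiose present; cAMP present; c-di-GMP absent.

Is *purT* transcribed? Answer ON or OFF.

c-di-GMP is absent, so JalH is active.
With repressor JalH bound, *kosF* is not transcribed.
So KosF is not produced.
cAMP is present, so LomX is inactive.
Required activator LomX is absent, so *jovC* is not transcribed.
So JovC is not produced.
Required activator JovC is absent, so *gixP* is not transcribed.
So GixP is not produced.
Melibiose is present, so IrpF is inactive.
ppGpp is absent, so GorE is inactive.
Required activator GorE is absent, so *fenA* is not transcribed.
So FenA is not produced.
Required activator IrpF is absent, so *kosN* is not transcribed.
So KosN is not produced.
Required activator KosF is absent, so *purT* is not transcribed.

OFF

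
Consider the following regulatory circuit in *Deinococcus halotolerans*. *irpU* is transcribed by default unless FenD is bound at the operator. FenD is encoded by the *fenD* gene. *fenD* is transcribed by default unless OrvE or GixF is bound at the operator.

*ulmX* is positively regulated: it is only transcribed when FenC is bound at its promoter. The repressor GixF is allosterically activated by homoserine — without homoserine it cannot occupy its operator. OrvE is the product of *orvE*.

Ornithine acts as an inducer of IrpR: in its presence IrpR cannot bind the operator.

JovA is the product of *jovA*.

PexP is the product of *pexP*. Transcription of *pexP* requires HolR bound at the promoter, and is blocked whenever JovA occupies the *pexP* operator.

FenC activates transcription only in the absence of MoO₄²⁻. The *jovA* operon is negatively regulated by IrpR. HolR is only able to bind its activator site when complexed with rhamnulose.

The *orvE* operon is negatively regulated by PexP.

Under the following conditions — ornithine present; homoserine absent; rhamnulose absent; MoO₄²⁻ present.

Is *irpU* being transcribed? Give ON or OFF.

ON

Ornithine is present, so IrpR is inactive.
With no repressor bound, *jovA* is transcribed.
So JovA is produced and active.
Rhamnulose is absent, so HolR is inactive.
With repressor JovA bound, *pexP* is not transcribed.
So PexP is not produced.
With no repressor bound, *orvE* is transcribed.
So OrvE is produced and active.
Homoserine is absent, so GixF is inactive.
With repressor OrvE bound, *fenD* is not transcribed.
So FenD is not produced.
With no repressor bound, *irpU* is transcribed.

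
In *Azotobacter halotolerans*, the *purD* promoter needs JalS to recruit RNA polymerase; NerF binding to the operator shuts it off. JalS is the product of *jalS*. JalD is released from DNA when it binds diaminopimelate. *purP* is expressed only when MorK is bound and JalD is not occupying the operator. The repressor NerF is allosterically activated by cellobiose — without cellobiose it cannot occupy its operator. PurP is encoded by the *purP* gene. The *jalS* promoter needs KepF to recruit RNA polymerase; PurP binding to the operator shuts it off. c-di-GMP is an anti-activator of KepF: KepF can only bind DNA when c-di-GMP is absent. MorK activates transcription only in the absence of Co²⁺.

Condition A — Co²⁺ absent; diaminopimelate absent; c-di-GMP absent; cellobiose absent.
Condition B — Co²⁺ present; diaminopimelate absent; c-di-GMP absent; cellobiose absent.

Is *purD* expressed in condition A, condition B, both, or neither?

Condition A:
Co²⁺ is absent, so MorK is active.
Diaminopimelate is absent, so JalD is active.
With repressor JalD bound, *purP* is not transcribed.
So PurP is not produced.
c-di-GMP is absent, so KepF is active.
No repressor is bound and KepF is active, so *jalS* is transcribed.
So JalS is produced and active.
Cellobiose is absent, so NerF is inactive.
No repressor is bound and JalS is active, so *purD* is transcribed.
→ *purD* is ON in A.
Condition B:
Co²⁺ is present, so MorK is inactive.
Diaminopimelate is absent, so JalD is active.
With repressor JalD bound, *purP* is not transcribed.
So PurP is not produced.
c-di-GMP is absent, so KepF is active.
No repressor is bound and KepF is active, so *jalS* is transcribed.
So JalS is produced and active.
Cellobiose is absent, so NerF is inactive.
No repressor is bound and JalS is active, so *purD* is transcribed.
→ *purD* is ON in B.

both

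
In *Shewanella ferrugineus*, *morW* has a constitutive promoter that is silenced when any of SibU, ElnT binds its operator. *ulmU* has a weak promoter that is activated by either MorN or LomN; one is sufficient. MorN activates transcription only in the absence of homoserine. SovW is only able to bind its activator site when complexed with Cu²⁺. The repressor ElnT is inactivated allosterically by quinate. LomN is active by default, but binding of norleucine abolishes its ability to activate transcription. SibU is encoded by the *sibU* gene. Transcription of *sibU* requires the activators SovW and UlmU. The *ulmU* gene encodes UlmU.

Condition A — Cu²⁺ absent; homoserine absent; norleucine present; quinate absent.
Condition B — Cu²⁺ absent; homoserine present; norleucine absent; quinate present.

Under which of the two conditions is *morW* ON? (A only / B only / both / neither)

Condition A:
Cu²⁺ is absent, so SovW is inactive.
Homoserine is absent, so MorN is active.
Norleucine is present, so LomN is inactive.
Activator MorN is present, so *ulmU* is transcribed.
So UlmU is produced and active.
Required activator SovW is absent, so *sibU* is not transcribed.
So SibU is not produced.
Quinate is absent, so ElnT is active.
With repressor ElnT bound, *morW* is not transcribed.
→ *morW* is OFF in A.
Condition B:
Cu²⁺ is absent, so SovW is inactive.
Homoserine is present, so MorN is inactive.
Norleucine is absent, so LomN is active.
Activator LomN is present, so *ulmU* is transcribed.
So UlmU is produced and active.
Required activator SovW is absent, so *sibU* is not transcribed.
So SibU is not produced.
Quinate is present, so ElnT is inactive.
With no repressor bound, *morW* is transcribed.
→ *morW* is ON in B.

B only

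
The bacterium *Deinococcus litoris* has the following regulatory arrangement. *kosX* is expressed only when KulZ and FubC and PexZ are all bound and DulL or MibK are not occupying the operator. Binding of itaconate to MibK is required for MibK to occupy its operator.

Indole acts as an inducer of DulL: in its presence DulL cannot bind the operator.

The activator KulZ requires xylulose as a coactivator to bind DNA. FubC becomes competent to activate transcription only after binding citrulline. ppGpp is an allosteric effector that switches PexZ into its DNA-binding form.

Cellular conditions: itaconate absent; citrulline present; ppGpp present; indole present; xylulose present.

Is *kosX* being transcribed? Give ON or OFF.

Xylulose is present, so KulZ is active.
Indole is present, so DulL is inactive.
Itaconate is absent, so MibK is inactive.
Citrulline is present, so FubC is active.
ppGpp is present, so PexZ is active.
No repressor is bound and KulZ and FubC and PexZ are active, so *kosX* is transcribed.

ON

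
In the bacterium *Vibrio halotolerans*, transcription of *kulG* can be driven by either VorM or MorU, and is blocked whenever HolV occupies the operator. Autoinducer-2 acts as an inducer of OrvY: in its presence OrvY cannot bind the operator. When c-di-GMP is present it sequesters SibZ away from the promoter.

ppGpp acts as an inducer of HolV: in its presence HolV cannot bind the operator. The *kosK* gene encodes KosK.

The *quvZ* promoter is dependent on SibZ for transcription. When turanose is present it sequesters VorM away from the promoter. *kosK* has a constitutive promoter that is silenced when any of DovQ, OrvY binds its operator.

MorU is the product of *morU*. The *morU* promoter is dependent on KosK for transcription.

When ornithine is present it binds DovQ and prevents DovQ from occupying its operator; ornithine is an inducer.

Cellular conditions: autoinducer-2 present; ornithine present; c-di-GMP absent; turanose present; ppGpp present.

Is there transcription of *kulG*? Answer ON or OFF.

ppGpp is present, so HolV is inactive.
Turanose is present, so VorM is inactive.
Ornithine is present, so DovQ is inactive.
Autoinducer-2 is present, so OrvY is inactive.
With no repressor bound, *kosK* is transcribed.
So KosK is produced and active.
No repressor is bound and KosK is active, so *morU* is transcribed.
So MorU is produced and active.
Activator MorU is present, so *kulG* is transcribed.

ON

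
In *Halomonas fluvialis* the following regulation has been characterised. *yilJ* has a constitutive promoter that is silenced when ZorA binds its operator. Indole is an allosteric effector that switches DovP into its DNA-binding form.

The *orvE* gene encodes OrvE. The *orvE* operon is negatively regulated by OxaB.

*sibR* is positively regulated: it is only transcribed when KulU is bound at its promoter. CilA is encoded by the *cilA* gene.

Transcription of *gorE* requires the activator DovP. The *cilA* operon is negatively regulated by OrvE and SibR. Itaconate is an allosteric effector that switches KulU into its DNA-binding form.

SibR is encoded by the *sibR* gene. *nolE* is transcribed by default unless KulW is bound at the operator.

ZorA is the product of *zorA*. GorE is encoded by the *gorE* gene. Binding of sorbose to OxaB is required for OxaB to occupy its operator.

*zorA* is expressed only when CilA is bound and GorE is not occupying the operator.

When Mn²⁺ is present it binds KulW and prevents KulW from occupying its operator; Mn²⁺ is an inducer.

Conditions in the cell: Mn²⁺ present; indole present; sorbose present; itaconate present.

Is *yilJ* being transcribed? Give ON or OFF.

Sorbose is present, so OxaB is active.
With repressor OxaB bound, *orvE* is not transcribed.
So OrvE is not produced.
Itaconate is present, so KulU is active.
No repressor is bound and KulU is active, so *sibR* is transcribed.
So SibR is produced and active.
With repressor SibR bound, *cilA* is not transcribed.
So CilA is not produced.
Indole is present, so DovP is active.
No repressor is bound and DovP is active, so *gorE* is transcribed.
So GorE is produced and active.
With repressor GorE bound, *zorA* is not transcribed.
So ZorA is not produced.
With no repressor bound, *yilJ* is transcribed.

ON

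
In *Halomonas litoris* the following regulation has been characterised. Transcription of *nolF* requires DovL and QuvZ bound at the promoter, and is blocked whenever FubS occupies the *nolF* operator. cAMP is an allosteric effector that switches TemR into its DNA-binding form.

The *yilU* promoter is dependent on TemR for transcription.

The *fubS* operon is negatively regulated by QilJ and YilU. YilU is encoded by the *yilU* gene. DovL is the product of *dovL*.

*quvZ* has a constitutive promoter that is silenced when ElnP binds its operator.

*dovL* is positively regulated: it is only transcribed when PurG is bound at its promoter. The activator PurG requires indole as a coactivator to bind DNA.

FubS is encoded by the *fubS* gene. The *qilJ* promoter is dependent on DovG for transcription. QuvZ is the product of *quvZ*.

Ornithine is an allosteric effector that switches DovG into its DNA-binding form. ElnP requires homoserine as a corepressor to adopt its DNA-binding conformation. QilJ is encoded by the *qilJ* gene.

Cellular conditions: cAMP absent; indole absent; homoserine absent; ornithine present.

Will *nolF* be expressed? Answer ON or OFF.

Ornithine is present, so DovG is active.
No repressor is bound and DovG is active, so *qilJ* is transcribed.
So QilJ is produced and active.
cAMP is absent, so TemR is inactive.
Required activator TemR is absent, so *yilU* is not transcribed.
So YilU is not produced.
With repressor QilJ bound, *fubS* is not transcribed.
So FubS is not produced.
Indole is absent, so PurG is inactive.
Required activator PurG is absent, so *dovL* is not transcribed.
So DovL is not produced.
Homoserine is absent, so ElnP is inactive.
With no repressor bound, *quvZ* is transcribed.
So QuvZ is produced and active.
Required activator DovL is absent, so *nolF* is not transcribed.

OFF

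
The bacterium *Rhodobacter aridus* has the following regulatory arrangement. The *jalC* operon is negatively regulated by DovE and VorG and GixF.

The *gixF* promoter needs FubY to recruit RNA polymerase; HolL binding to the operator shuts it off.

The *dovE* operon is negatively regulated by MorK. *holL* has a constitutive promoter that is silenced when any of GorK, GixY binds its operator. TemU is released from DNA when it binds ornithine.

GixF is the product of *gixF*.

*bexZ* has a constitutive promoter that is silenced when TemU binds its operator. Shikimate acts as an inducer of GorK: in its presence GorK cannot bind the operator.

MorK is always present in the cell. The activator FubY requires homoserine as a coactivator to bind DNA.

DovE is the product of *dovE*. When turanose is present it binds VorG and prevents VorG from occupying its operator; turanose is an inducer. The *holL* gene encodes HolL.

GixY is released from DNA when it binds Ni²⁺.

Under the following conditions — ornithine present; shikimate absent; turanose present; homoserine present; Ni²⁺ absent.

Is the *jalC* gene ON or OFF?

OFF

MorK is produced constitutively and is active.
With repressor MorK bound, *dovE* is not transcribed.
So DovE is not produced.
Turanose is present, so VorG is inactive.
Shikimate is absent, so GorK is active.
Ni²⁺ is absent, so GixY is active.
With repressor GorK bound, *holL* is not transcribed.
So HolL is not produced.
Homoserine is present, so FubY is active.
No repressor is bound and FubY is active, so *gixF* is transcribed.
So GixF is produced and active.
With repressor GixF bound, *jalC* is not transcribed.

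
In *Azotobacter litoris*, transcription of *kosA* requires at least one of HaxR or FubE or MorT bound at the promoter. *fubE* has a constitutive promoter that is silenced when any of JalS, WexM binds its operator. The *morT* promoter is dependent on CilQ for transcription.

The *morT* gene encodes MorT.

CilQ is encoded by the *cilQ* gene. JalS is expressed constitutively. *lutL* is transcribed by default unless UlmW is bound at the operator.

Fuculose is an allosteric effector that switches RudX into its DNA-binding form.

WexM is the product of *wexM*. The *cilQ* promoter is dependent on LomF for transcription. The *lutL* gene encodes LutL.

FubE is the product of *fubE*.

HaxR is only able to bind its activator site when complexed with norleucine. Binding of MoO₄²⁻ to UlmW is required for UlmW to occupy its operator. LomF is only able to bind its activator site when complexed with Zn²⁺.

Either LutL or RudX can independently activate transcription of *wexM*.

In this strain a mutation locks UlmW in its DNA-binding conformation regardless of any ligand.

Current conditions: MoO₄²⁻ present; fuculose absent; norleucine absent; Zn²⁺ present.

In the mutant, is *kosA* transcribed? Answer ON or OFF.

ON

Norleucine is absent, so HaxR is inactive.
JalS is produced constitutively and is active.
UlmW is constitutively active in this strain.
With repressor UlmW bound, *lutL* is not transcribed.
So LutL is not produced.
Fuculose is absent, so RudX is inactive.
No activator is available at the *wexM* promoter, so *wexM* is not transcribed.
So WexM is not produced.
With repressor JalS bound, *fubE* is not transcribed.
So FubE is not produced.
Zn²⁺ is present, so LomF is active.
No repressor is bound and LomF is active, so *cilQ* is transcribed.
So CilQ is produced and active.
No repressor is bound and CilQ is active, so *morT* is transcribed.
So MorT is produced and active.
Activator MorT is present, so *kosA* is transcribed.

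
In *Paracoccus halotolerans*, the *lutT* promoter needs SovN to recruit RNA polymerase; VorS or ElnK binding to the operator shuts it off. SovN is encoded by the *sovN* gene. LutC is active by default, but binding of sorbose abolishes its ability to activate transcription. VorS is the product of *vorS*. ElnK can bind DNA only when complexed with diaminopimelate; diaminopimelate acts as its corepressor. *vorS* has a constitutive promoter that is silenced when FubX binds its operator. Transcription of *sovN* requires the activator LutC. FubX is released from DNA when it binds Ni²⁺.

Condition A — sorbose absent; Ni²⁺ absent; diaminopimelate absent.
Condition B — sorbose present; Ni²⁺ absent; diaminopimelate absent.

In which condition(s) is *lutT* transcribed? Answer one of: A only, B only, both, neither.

Condition A:
Sorbose is absent, so LutC is active.
No repressor is bound and LutC is active, so *sovN* is transcribed.
So SovN is produced and active.
Ni²⁺ is absent, so FubX is active.
With repressor FubX bound, *vorS* is not transcribed.
So VorS is not produced.
Diaminopimelate is absent, so ElnK is inactive.
No repressor is bound and SovN is active, so *lutT* is transcribed.
→ *lutT* is ON in A.
Condition B:
Sorbose is present, so LutC is inactive.
Required activator LutC is absent, so *sovN* is not transcribed.
So SovN is not produced.
Ni²⁺ is absent, so FubX is active.
With repressor FubX bound, *vorS* is not transcribed.
So VorS is not produced.
Diaminopimelate is absent, so ElnK is inactive.
Required activator SovN is absent, so *lutT* is not transcribed.
→ *lutT* is OFF in B.

A only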